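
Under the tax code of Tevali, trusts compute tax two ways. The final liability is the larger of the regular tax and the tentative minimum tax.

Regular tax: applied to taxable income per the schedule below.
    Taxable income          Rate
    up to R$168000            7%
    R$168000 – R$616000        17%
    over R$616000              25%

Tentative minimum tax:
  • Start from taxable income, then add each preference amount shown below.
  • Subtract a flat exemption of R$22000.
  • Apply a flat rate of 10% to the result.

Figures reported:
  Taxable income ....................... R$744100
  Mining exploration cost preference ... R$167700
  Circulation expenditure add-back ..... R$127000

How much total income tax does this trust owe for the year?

Regular tax:
  R$168000 × 7% = R$11760
  R$448000 × 17% = R$76160
  R$128100 × 25% = R$32025
  → R$119945

Tentative minimum tax:
  Adjusted income: R$744100 + R$167700 + R$127000 = R$1038800
  Less exemption R$22000 → base R$1016800
  R$1016800 × 10% = R$101680

R$119945 > R$101680, so the regular tax governs.

R$119945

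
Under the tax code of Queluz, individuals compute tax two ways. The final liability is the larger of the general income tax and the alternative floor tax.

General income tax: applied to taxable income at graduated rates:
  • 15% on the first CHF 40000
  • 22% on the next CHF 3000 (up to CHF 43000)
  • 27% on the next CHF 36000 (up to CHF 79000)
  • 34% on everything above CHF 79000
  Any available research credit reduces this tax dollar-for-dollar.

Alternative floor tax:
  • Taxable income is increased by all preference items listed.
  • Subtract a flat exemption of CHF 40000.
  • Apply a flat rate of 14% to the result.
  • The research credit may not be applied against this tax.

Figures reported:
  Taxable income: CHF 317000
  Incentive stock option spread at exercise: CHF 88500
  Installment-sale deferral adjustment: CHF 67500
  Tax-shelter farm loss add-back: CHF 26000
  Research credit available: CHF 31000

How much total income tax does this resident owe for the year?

CHF 66300

General income tax:
  CHF 40000 × 15% = CHF 6000
  CHF 3000 × 22% = CHF 660
  CHF 36000 × 27% = CHF 9720
  CHF 238000 × 34% = CHF 80920
  → CHF 97300
  Less research credit CHF 31000 → CHF 66300

Alternative floor tax:
  Adjusted income: CHF 317000 + CHF 88500 + CHF 67500 + CHF 26000 = CHF 499000
  Less exemption CHF 40000 → base CHF 459000
  CHF 459000 × 14% = CHF 64260

CHF 66300 > CHF 64260, so the general income tax governs.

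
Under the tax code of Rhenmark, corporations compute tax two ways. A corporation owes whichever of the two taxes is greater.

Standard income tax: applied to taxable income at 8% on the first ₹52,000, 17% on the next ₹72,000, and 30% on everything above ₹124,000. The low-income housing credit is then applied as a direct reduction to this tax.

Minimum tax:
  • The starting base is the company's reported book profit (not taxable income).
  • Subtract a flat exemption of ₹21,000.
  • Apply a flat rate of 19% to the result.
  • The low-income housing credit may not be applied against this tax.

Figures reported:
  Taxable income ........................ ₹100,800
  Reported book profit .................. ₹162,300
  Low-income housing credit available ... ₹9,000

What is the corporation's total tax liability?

Minimum tax:
  Base (reported book profit): ₹162,300
  Less exemption ₹21,000 → base ₹141,300
  ₹141,300 × 19% = ₹26,847

Standard income tax:
  ₹52,000 × 8% = ₹4,160
  ₹48,800 × 17% = ₹8,296
  → ₹12,456
  Less low-income housing credit ₹9,000 → ₹3,456

₹26,847 > ₹3,456, so the minimum tax is the binding amount.

₹26,847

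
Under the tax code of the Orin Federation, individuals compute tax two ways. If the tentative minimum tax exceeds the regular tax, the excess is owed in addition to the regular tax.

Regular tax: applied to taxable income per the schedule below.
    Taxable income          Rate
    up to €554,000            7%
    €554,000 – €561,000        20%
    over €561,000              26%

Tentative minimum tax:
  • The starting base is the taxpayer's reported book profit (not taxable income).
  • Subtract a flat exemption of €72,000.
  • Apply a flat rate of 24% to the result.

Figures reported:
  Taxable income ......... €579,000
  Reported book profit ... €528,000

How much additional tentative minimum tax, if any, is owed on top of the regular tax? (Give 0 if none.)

€64,580

Tentative minimum tax:
  Base (reported book profit): €528,000
  Less exemption €72,000 → base €456,000
  €456,000 × 24% = €109,440

Regular tax:
  €554,000 × 7% = €38,780
  €7,000 × 20% = €1,400
  €18,000 × 26% = €4,680
  → €44,860

Excess of tentative minimum tax over regular tax: €109,440 − €44,860 = €64,580.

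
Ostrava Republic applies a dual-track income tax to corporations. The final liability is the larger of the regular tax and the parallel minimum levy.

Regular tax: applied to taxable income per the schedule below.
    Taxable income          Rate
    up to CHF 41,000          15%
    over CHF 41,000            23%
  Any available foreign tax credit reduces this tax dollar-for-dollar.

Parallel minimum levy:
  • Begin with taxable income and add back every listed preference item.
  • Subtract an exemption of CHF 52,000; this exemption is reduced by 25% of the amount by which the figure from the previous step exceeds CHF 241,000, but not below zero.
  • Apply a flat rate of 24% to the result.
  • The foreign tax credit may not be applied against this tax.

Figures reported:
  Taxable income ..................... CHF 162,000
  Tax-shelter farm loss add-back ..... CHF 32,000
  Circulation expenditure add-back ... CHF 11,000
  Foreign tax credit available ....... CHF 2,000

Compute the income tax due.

Regular tax:
  CHF 41,000 × 15% = CHF 6,150
  CHF 121,000 × 23% = CHF 27,830
  → CHF 33,980
  Less foreign tax credit CHF 2,000 → CHF 31,980

Parallel minimum levy:
  Adjusted income: CHF 162,000 + CHF 32,000 + CHF 11,000 = CHF 205,000
  Exemption: CHF 205,000 ≤ CHF 241,000, so full CHF 52,000 applies
  Base: CHF 205,000 − CHF 52,000 = CHF 153,000
  CHF 153,000 × 24% = CHF 36,720

CHF 36,720 > CHF 31,980, so the parallel minimum levy is the binding amount.

CHF 36,720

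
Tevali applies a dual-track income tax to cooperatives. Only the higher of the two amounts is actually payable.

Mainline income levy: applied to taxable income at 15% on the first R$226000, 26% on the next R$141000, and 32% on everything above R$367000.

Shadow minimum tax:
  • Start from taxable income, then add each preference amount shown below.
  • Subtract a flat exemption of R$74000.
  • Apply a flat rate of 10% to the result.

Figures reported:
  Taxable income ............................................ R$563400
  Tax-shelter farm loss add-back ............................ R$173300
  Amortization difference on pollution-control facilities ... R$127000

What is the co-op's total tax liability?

R$133408

Mainline income levy:
  R$226000 × 15% = R$33900
  R$141000 × 26% = R$36660
  R$196400 × 32% = R$62848
  → R$133408

Shadow minimum tax:
  Adjusted income: R$563400 + R$173300 + R$127000 = R$863700
  Less exemption R$74000 → base R$789700
  R$789700 × 10% = R$78970

R$133408 > R$78970, so the mainline income levy governs.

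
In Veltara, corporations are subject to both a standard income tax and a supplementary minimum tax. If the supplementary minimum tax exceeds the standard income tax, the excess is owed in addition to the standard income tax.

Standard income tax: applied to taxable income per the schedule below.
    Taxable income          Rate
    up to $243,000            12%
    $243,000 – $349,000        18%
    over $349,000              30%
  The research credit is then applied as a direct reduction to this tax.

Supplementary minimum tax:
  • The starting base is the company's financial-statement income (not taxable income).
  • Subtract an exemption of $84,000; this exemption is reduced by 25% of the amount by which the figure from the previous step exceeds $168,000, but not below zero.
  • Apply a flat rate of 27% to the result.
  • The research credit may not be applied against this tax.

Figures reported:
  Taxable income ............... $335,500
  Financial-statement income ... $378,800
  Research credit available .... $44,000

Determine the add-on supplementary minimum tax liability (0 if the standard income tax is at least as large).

$92,015

Standard income tax:
  $243,000 × 12% = $29,160
  $92,500 × 18% = $16,650
  → $45,810
  Less research credit $44,000 → $1,810

Supplementary minimum tax:
  Base (financial-statement income): $378,800
  Exemption: $84,000 − 25% × ($378,800 − $168,000) = $84,000 − $52,700 = $31,300
  Base: $378,800 − $31,300 = $347,500
  $347,500 × 27% = $93,825

Excess of supplementary minimum tax over standard income tax: $93,825 − $1,810 = $92,015.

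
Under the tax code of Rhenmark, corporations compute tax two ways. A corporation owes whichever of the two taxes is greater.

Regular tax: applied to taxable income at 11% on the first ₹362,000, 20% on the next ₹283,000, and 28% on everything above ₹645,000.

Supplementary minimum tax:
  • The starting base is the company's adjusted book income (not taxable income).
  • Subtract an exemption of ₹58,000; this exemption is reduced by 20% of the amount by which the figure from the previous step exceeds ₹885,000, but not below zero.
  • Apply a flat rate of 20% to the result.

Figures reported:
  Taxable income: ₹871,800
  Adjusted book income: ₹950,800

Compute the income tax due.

₹181,192

Supplementary minimum tax:
  Base (adjusted book income): ₹950,800
  Exemption: ₹58,000 − 20% × (₹950,800 − ₹885,000) = ₹58,000 − ₹13,160 = ₹44,840
  Base: ₹950,800 − ₹44,840 = ₹905,960
  ₹905,960 × 20% = ₹181,192

Regular tax:
  ₹362,000 × 11% = ₹39,820
  ₹283,000 × 20% = ₹56,600
  ₹226,800 × 28% = ₹63,504
  → ₹159,924

₹181,192 > ₹159,924, so the supplementary minimum tax is the binding amount.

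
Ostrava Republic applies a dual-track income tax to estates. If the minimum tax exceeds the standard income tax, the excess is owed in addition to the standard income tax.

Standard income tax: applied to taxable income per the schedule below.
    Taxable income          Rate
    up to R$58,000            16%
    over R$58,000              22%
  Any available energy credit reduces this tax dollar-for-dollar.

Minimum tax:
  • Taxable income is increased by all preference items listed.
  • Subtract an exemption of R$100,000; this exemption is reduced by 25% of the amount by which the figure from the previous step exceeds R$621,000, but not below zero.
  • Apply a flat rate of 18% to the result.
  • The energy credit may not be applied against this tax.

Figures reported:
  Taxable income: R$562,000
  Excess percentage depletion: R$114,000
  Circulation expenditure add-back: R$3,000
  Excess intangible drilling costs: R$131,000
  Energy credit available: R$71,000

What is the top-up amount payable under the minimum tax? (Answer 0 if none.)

R$87,145

Minimum tax:
  Adjusted income: R$562,000 + R$114,000 + R$3,000 + R$131,000 = R$810,000
  Exemption: R$100,000 − 25% × (R$810,000 − R$621,000) = R$100,000 − R$47,250 = R$52,750
  Base: R$810,000 − R$52,750 = R$757,250
  R$757,250 × 18% = R$136,305

Standard income tax:
  R$58,000 × 16% = R$9,280
  R$504,000 × 22% = R$110,880
  → R$120,160
  Less energy credit R$71,000 → R$49,160

Excess of minimum tax over standard income tax: R$136,305 − R$49,160 = R$87,145.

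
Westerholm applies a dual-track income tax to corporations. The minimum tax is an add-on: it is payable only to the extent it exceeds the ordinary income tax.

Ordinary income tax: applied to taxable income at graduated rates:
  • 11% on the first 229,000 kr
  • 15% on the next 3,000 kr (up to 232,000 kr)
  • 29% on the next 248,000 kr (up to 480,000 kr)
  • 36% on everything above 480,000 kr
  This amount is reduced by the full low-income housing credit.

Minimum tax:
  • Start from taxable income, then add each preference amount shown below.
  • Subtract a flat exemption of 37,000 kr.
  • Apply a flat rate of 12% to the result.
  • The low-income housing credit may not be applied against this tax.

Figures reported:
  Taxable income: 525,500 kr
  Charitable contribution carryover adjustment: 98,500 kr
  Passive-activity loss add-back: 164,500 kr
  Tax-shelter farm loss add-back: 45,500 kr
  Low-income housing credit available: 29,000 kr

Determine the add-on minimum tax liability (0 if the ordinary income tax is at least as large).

Minimum tax:
  Adjusted income: 525,500 kr + 98,500 kr + 164,500 kr + 45,500 kr = 834,000 kr
  Less exemption 37,000 kr → base 797,000 kr
  797,000 kr × 12% = 95,640 kr

Ordinary income tax:
  229,000 kr × 11% = 25,190 kr
  3,000 kr × 15% = 450 kr
  248,000 kr × 29% = 71,920 kr
  45,500 kr × 36% = 16,380 kr
  → 113,940 kr
  Less low-income housing credit 29,000 kr → 84,940 kr

Excess of minimum tax over ordinary income tax: 95,640 kr − 84,940 kr = 10,700 kr.

10,700 kr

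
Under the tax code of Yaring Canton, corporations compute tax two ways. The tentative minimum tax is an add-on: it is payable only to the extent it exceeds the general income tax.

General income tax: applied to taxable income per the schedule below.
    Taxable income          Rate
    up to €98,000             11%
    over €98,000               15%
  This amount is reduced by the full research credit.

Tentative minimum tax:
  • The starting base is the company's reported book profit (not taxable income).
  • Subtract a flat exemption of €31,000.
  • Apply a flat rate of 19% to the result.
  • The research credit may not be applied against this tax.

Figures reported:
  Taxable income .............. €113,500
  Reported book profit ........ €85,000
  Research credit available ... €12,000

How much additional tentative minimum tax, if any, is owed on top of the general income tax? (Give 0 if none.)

€9,155

Tentative minimum tax:
  Base (reported book profit): €85,000
  Less exemption €31,000 → base €54,000
  €54,000 × 19% = €10,260

General income tax:
  €98,000 × 11% = €10,780
  €15,500 × 15% = €2,325
  → €13,105
  Less research credit €12,000 → €1,105

Excess of tentative minimum tax over general income tax: €10,260 − €1,105 = €9,155.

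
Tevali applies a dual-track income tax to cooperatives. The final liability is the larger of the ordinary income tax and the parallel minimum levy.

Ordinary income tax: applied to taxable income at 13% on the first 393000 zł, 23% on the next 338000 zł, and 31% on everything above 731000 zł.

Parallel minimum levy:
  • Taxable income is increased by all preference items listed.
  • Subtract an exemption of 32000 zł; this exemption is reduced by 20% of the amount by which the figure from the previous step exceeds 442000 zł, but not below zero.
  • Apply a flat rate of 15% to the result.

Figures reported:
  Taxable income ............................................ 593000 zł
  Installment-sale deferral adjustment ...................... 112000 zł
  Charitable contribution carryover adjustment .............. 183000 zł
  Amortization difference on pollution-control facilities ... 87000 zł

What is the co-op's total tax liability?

Ordinary income tax:
  393000 zł × 13% = 51090 zł
  200000 zł × 23% = 46000 zł
  → 97090 zł

Parallel minimum levy:
  Adjusted income: 593000 zł + 112000 zł + 183000 zł + 87000 zł = 975000 zł
  Exemption: 20% × (975000 zł − 442000 zł) = 106600 zł ≥ 32000 zł, so the exemption is fully phased out
  Base: 975000 zł − 0 zł = 975000 zł
  975000 zł × 15% = 146250 zł

146250 zł > 97090 zł, so the parallel minimum levy is the binding amount.

146250 zł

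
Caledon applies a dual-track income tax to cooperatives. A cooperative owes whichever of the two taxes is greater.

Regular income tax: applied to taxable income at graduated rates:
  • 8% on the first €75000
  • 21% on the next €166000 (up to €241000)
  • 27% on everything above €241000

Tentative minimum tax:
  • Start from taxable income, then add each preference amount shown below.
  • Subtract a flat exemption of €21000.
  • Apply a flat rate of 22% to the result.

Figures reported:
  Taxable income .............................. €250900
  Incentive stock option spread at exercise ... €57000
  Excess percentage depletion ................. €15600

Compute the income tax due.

Regular income tax:
  €75000 × 8% = €6000
  €166000 × 21% = €34860
  €9900 × 27% = €2673
  → €43533

Tentative minimum tax:
  Adjusted income: €250900 + €57000 + €15600 = €323500
  Less exemption €21000 → base €302500
  €302500 × 22% = €66550

€66550 > €43533, so the tentative minimum tax is the binding amount.

€66550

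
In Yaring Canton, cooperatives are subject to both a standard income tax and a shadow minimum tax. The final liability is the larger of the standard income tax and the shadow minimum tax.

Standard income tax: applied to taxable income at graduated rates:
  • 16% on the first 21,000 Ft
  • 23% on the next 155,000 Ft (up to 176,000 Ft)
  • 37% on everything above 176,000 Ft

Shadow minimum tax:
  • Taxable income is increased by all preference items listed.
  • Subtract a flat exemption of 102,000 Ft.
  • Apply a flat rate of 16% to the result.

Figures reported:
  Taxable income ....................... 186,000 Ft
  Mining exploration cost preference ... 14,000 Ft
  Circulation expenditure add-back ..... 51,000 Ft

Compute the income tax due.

Shadow minimum tax:
  Adjusted income: 186,000 Ft + 14,000 Ft + 51,000 Ft = 251,000 Ft
  Less exemption 102,000 Ft → base 149,000 Ft
  149,000 Ft × 16% = 23,840 Ft

Standard income tax:
  21,000 Ft × 16% = 3,360 Ft
  155,000 Ft × 23% = 35,650 Ft
  10,000 Ft × 37% = 3,700 Ft
  → 42,710 Ft

42,710 Ft > 23,840 Ft, so the standard income tax governs.

42,710 Ft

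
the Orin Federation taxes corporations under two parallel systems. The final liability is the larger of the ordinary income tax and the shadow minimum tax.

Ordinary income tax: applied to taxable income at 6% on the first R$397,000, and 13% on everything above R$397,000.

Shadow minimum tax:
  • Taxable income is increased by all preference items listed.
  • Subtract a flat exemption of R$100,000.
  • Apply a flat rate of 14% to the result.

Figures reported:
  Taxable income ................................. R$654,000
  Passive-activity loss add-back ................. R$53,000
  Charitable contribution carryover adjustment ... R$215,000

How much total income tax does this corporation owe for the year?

R$115,080

Shadow minimum tax:
  Adjusted income: R$654,000 + R$53,000 + R$215,000 = R$922,000
  Less exemption R$100,000 → base R$822,000
  R$822,000 × 14% = R$115,080

Ordinary income tax:
  R$397,000 × 6% = R$23,820
  R$257,000 × 13% = R$33,410
  → R$57,230

R$115,080 > R$57,230, so the shadow minimum tax is the binding amount.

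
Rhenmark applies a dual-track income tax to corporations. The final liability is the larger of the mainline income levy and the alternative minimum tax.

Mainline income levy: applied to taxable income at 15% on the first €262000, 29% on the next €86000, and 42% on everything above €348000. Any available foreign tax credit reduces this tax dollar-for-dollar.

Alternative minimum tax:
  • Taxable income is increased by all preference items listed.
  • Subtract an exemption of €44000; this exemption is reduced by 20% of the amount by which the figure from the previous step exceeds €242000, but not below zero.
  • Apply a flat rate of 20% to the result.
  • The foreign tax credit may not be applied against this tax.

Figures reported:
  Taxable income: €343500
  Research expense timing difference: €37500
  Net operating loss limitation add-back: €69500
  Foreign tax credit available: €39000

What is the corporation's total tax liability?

Mainline income levy:
  €262000 × 15% = €39300
  €81500 × 29% = €23635
  → €62935
  Less foreign tax credit €39000 → €23935

Alternative minimum tax:
  Adjusted income: €343500 + €37500 + €69500 = €450500
  Exemption: €44000 − 20% × (€450500 − €242000) = €44000 − €41700 = €2300
  Base: €450500 − €2300 = €448200
  €448200 × 20% = €89640

€89640 > €23935, so the alternative minimum tax is the binding amount.

€89640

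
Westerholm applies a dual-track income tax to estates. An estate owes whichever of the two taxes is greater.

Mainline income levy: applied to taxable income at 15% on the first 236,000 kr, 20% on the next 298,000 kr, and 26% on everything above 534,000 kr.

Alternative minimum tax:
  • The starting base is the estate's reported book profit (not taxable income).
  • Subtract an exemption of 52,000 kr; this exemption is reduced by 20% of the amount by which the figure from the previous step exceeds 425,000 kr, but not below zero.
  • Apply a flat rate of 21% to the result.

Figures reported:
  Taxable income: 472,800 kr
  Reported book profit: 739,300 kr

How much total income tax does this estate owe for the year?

Alternative minimum tax:
  Base (reported book profit): 739,300 kr
  Exemption: 20% × (739,300 kr − 425,000 kr) = 62,860 kr ≥ 52,000 kr, so the exemption is fully phased out
  Base: 739,300 kr − 0 kr = 739,300 kr
  739,300 kr × 21% = 155,253 kr

Mainline income levy:
  236,000 kr × 15% = 35,400 kr
  236,800 kr × 20% = 47,360 kr
  → 82,760 kr

155,253 kr > 82,760 kr, so the alternative minimum tax is the binding amount.

155,253 kr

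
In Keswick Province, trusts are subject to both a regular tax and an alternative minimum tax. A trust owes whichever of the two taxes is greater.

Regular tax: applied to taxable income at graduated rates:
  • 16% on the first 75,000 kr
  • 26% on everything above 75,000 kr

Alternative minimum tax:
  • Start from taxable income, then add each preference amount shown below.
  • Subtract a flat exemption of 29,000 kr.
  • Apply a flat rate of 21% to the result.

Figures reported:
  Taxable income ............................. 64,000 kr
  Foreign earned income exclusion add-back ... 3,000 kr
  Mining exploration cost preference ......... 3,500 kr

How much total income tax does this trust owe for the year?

Alternative minimum tax:
  Adjusted income: 64,000 kr + 3,000 kr + 3,500 kr = 70,500 kr
  Less exemption 29,000 kr → base 41,500 kr
  41,500 kr × 21% = 8,715 kr

Regular tax:
  64,000 kr × 16% = 10,240 kr

10,240 kr > 8,715 kr, so the regular tax governs.

10,240 kr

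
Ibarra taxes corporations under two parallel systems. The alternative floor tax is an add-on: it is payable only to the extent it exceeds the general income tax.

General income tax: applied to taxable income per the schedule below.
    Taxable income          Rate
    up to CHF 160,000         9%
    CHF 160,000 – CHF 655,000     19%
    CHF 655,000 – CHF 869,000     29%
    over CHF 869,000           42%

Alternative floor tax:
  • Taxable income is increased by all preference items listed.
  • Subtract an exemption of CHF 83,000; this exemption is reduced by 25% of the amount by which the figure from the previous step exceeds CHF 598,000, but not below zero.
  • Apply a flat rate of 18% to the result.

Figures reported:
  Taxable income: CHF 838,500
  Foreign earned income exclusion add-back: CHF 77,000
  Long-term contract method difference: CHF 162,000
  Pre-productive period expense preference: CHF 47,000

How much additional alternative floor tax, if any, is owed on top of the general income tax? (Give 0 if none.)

Alternative floor tax:
  Adjusted income: CHF 838,500 + CHF 77,000 + CHF 162,000 + CHF 47,000 = CHF 1,124,500
  Exemption: 25% × (CHF 1,124,500 − CHF 598,000) = CHF 131,625 ≥ CHF 83,000, so the exemption is fully phased out
  Base: CHF 1,124,500 − CHF 0 = CHF 1,124,500
  CHF 1,124,500 × 18% = CHF 202,410

General income tax:
  CHF 160,000 × 9% = CHF 14,400
  CHF 495,000 × 19% = CHF 94,050
  CHF 183,500 × 29% = CHF 53,215
  → CHF 161,665

Excess of alternative floor tax over general income tax: CHF 202,410 − CHF 161,665 = CHF 40,745.

CHF 40,745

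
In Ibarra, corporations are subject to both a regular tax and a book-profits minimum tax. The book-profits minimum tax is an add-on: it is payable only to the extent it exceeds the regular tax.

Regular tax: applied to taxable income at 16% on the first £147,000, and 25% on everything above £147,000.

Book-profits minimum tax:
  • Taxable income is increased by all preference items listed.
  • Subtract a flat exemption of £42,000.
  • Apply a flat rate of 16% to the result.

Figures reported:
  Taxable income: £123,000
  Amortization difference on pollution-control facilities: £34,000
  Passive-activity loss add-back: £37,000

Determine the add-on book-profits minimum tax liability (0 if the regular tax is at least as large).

£4,640

Book-profits minimum tax:
  Adjusted income: £123,000 + £34,000 + £37,000 = £194,000
  Less exemption £42,000 → base £152,000
  £152,000 × 16% = £24,320

Regular tax:
  £123,000 × 16% = £19,680

Excess of book-profits minimum tax over regular tax: £24,320 − £19,680 = £4,640.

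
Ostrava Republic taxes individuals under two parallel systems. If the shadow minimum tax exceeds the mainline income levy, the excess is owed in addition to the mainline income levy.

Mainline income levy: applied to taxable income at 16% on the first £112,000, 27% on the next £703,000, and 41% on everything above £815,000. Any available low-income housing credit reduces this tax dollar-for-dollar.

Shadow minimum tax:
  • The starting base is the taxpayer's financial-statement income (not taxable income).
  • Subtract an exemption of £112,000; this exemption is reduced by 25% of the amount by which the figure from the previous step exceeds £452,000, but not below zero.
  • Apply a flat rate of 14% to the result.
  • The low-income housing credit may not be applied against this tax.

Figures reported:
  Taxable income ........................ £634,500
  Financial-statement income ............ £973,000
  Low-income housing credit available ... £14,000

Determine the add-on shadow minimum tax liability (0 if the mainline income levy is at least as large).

£0

Shadow minimum tax:
  Base (financial-statement income): £973,000
  Exemption: 25% × (£973,000 − £452,000) = £130,250 ≥ £112,000, so the exemption is fully phased out
  Base: £973,000 − £0 = £973,000
  £973,000 × 14% = £136,220

Mainline income levy:
  £112,000 × 16% = £17,920
  £522,500 × 27% = £141,075
  → £158,995
  Less low-income housing credit £14,000 → £144,995

£136,220 ≤ £144,995, so no add-on is due.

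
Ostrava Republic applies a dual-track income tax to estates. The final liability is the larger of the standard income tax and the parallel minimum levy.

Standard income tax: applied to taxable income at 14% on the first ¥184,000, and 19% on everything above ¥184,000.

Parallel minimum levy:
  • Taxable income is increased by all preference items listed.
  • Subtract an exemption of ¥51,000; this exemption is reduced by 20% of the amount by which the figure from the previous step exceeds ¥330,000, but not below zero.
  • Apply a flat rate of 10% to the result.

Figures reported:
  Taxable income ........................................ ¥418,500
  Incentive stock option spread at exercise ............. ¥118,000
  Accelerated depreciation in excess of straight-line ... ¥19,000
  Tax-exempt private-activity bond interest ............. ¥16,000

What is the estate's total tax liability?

¥70,315

Parallel minimum levy:
  Adjusted income: ¥418,500 + ¥118,000 + ¥19,000 + ¥16,000 = ¥571,500
  Exemption: ¥51,000 − 20% × (¥571,500 − ¥330,000) = ¥51,000 − ¥48,300 = ¥2,700
  Base: ¥571,500 − ¥2,700 = ¥568,800
  ¥568,800 × 10% = ¥56,880

Standard income tax:
  ¥184,000 × 14% = ¥25,760
  ¥234,500 × 19% = ¥44,555
  → ¥70,315

¥70,315 > ¥56,880, so the standard income tax governs.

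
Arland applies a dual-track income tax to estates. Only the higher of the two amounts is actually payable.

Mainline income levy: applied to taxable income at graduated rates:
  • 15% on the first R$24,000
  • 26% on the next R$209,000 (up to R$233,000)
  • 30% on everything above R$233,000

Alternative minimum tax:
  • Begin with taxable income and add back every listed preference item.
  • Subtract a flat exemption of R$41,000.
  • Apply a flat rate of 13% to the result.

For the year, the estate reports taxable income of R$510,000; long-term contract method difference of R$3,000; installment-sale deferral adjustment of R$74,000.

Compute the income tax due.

R$141,040

Alternative minimum tax:
  Adjusted income: R$510,000 + R$3,000 + R$74,000 = R$587,000
  Less exemption R$41,000 → base R$546,000
  R$546,000 × 13% = R$70,980

Mainline income levy:
  R$24,000 × 15% = R$3,600
  R$209,000 × 26% = R$54,340
  R$277,000 × 30% = R$83,100
  → R$141,040

R$141,040 > R$70,980, so the mainline income levy governs.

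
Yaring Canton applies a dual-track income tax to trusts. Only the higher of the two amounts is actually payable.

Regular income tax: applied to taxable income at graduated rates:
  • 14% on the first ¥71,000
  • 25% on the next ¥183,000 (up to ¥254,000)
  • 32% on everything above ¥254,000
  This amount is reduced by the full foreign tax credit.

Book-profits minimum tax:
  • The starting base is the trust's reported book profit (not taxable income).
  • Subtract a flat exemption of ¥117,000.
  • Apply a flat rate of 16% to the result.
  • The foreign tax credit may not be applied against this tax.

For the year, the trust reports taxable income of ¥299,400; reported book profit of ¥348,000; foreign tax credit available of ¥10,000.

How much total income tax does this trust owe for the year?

Book-profits minimum tax:
  Base (reported book profit): ¥348,000
  Less exemption ¥117,000 → base ¥231,000
  ¥231,000 × 16% = ¥36,960

Regular income tax:
  ¥71,000 × 14% = ¥9,940
  ¥183,000 × 25% = ¥45,750
  ¥45,400 × 32% = ¥14,528
  → ¥70,218
  Less foreign tax credit ¥10,000 → ¥60,218

¥60,218 > ¥36,960, so the regular income tax governs.

¥60,218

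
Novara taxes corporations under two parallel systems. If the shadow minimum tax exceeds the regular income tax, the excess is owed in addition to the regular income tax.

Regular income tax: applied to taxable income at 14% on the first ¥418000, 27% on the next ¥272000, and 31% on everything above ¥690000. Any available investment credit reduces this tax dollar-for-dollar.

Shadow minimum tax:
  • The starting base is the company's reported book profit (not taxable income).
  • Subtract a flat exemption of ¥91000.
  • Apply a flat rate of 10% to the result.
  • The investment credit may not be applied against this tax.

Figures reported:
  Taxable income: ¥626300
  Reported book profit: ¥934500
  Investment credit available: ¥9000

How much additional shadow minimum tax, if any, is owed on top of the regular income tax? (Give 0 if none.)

¥0

Shadow minimum tax:
  Base (reported book profit): ¥934500
  Less exemption ¥91000 → base ¥843500
  ¥843500 × 10% = ¥84350

Regular income tax:
  ¥418000 × 14% = ¥58520
  ¥208300 × 27% = ¥56241
  → ¥114761
  Less investment credit ¥9000 → ¥105761

¥84350 ≤ ¥105761, so no add-on is due.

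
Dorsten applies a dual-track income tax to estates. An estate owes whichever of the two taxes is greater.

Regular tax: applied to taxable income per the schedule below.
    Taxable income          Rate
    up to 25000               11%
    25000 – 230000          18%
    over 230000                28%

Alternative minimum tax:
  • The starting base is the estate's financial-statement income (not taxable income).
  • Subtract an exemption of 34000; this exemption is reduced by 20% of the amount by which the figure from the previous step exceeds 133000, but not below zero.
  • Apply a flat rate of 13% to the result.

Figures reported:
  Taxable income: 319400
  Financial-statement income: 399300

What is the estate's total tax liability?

64682

Alternative minimum tax:
  Base (financial-statement income): 399300
  Exemption: 20% × (399300 − 133000) = 53260 ≥ 34000, so the exemption is fully phased out
  Base: 399300 − 0 = 399300
  399300 × 13% = 51909

Regular tax:
  25000 × 11% = 2750
  205000 × 18% = 36900
  89400 × 28% = 25032
  → 64682

64682 > 51909, so the regular tax governs.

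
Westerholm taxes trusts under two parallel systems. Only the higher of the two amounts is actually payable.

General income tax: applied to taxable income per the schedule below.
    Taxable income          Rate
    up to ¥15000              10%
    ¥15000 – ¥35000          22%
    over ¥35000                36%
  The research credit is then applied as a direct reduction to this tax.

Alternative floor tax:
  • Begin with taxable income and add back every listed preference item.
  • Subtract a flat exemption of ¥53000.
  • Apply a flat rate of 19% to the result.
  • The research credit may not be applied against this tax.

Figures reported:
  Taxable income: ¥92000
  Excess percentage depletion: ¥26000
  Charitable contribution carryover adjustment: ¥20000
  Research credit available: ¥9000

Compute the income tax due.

General income tax:
  ¥15000 × 10% = ¥1500
  ¥20000 × 22% = ¥4400
  ¥57000 × 36% = ¥20520
  → ¥26420
  Less research credit ¥9000 → ¥17420

Alternative floor tax:
  Adjusted income: ¥92000 + ¥26000 + ¥20000 = ¥138000
  Less exemption ¥53000 → base ¥85000
  ¥85000 × 19% = ¥16150

¥17420 > ¥16150, so the general income tax governs.

¥17420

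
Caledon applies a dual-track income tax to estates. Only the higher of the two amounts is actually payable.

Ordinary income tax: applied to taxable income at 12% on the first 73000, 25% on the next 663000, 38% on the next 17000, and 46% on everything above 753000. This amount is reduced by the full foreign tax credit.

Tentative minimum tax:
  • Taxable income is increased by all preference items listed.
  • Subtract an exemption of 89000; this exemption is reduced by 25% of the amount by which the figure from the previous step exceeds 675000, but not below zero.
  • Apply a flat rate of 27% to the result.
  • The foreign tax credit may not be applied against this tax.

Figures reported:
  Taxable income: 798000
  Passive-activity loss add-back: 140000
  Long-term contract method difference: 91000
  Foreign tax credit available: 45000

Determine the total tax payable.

277695

Ordinary income tax:
  73000 × 12% = 8760
  663000 × 25% = 165750
  17000 × 38% = 6460
  45000 × 46% = 20700
  → 201670
  Less foreign tax credit 45000 → 156670

Tentative minimum tax:
  Adjusted income: 798000 + 140000 + 91000 = 1029000
  Exemption: 89000 − 25% × (1029000 − 675000) = 89000 − 88500 = 500
  Base: 1029000 − 500 = 1028500
  1028500 × 27% = 277695

277695 > 156670, so the tentative minimum tax is the binding amount.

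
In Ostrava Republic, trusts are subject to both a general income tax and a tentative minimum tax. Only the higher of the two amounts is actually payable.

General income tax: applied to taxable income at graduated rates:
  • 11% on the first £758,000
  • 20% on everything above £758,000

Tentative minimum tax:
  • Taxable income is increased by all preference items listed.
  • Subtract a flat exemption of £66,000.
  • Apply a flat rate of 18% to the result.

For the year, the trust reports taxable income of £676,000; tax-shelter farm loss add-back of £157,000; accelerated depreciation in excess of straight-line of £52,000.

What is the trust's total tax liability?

General income tax:
  £676,000 × 11% = £74,360

Tentative minimum tax:
  Adjusted income: £676,000 + £157,000 + £52,000 = £885,000
  Less exemption £66,000 → base £819,000
  £819,000 × 18% = £147,420

£147,420 > £74,360, so the tentative minimum tax is the binding amount.

£147,420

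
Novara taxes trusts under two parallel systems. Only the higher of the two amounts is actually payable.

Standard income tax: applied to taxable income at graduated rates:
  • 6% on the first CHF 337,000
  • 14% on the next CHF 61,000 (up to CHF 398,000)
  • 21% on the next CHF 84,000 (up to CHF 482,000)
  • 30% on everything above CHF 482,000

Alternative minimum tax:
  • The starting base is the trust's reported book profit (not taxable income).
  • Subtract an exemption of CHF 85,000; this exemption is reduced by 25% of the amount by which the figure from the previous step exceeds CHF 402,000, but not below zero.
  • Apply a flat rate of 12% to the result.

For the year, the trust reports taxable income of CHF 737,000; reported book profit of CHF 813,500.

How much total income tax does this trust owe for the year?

CHF 122,900

Standard income tax:
  CHF 337,000 × 6% = CHF 20,220
  CHF 61,000 × 14% = CHF 8,540
  CHF 84,000 × 21% = CHF 17,640
  CHF 255,000 × 30% = CHF 76,500
  → CHF 122,900

Alternative minimum tax:
  Base (reported book profit): CHF 813,500
  Exemption: 25% × (CHF 813,500 − CHF 402,000) = CHF 102,875 ≥ CHF 85,000, so the exemption is fully phased out
  Base: CHF 813,500 − CHF 0 = CHF 813,500
  CHF 813,500 × 12% = CHF 97,620

CHF 122,900 > CHF 97,620, so the standard income tax governs.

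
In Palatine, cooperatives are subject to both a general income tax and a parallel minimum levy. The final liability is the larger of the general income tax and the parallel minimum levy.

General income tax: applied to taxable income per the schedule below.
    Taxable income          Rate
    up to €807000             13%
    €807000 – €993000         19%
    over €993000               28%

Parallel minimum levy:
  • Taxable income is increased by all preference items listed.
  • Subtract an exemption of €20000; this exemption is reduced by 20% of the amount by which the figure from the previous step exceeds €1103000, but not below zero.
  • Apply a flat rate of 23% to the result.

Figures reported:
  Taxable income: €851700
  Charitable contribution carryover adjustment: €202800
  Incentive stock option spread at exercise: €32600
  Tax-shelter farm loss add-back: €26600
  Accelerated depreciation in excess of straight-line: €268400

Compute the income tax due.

General income tax:
  €807000 × 13% = €104910
  €44700 × 19% = €8493
  → €113403

Parallel minimum levy:
  Adjusted income: €851700 + €202800 + €32600 + €26600 + €268400 = €1382100
  Exemption: 20% × (€1382100 − €1103000) = €55820 ≥ €20000, so the exemption is fully phased out
  Base: €1382100 − €0 = €1382100
  €1382100 × 23% = €317883

€317883 > €113403, so the parallel minimum levy is the binding amount.

€317883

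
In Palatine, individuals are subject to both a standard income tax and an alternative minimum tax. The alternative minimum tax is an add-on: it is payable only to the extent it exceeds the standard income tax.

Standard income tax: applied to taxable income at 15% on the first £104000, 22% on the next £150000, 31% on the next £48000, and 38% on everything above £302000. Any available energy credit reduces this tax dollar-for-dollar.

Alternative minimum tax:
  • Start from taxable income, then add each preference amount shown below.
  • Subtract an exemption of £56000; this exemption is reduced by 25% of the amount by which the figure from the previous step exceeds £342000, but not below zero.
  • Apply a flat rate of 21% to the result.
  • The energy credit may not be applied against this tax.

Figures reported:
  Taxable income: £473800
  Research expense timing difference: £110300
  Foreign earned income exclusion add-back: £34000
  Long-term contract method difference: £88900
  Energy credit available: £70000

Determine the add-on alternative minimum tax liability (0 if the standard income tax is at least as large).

Alternative minimum tax:
  Adjusted income: £473800 + £110300 + £34000 + £88900 = £707000
  Exemption: 25% × (£707000 − £342000) = £91250 ≥ £56000, so the exemption is fully phased out
  Base: £707000 − £0 = £707000
  £707000 × 21% = £148470

Standard income tax:
  £104000 × 15% = £15600
  £150000 × 22% = £33000
  £48000 × 31% = £14880
  £171800 × 38% = £65284
  → £128764
  Less energy credit £70000 → £58764

Excess of alternative minimum tax over standard income tax: £148470 − £58764 = £89706.

£89706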